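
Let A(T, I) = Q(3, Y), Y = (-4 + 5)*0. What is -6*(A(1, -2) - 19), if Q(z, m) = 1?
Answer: 108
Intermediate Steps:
Y = 0 (Y = 1*0 = 0)
A(T, I) = 1
-6*(A(1, -2) - 19) = -6*(1 - 19) = -6*(-18) = 108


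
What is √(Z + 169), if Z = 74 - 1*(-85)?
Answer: 2*√82 ≈ 18.111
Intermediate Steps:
Z = 159 (Z = 74 + 85 = 159)
√(Z + 169) = √(159 + 169) = √328 = 2*√82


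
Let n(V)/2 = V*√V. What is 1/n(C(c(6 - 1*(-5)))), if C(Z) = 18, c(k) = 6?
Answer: √2/216 ≈ 0.0065473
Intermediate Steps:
n(V) = 2*V^(3/2) (n(V) = 2*(V*√V) = 2*V^(3/2))
1/n(C(c(6 - 1*(-5)))) = 1/(2*18^(3/2)) = 1/(2*(54*√2)) = 1/(108*√2) = √2/216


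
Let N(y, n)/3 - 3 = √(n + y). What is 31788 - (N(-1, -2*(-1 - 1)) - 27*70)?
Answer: 33669 - 3*√3 ≈ 33664.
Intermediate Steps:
N(y, n) = 9 + 3*√(n + y)
31788 - (N(-1, -2*(-1 - 1)) - 27*70) = 31788 - ((9 + 3*√(-2*(-1 - 1) - 1)) - 27*70) = 31788 - ((9 + 3*√(-2*(-2) - 1)) - 1890) = 31788 - ((9 + 3*√(4 - 1)) - 1890) = 31788 - ((9 + 3*√3) - 1890) = 31788 - (-1881 + 3*√3) = 31788 + (1881 - 3*√3) = 33669 - 3*√3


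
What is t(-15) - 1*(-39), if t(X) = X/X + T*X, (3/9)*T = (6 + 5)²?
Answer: -5405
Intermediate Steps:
T = 363 (T = 3*(6 + 5)² = 3*11² = 3*121 = 363)
t(X) = 1 + 363*X (t(X) = X/X + 363*X = 1 + 363*X)
t(-15) - 1*(-39) = (1 + 363*(-15)) - 1*(-39) = (1 - 5445) + 39 = -5444 + 39 = -5405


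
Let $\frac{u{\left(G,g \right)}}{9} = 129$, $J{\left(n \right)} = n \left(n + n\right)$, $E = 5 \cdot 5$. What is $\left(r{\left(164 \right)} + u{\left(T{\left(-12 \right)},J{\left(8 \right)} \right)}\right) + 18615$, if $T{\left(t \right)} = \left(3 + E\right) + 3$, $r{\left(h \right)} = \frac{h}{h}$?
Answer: $19777$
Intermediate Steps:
$E = 25$
$r{\left(h \right)} = 1$
$T{\left(t \right)} = 31$ ($T{\left(t \right)} = \left(3 + 25\right) + 3 = 28 + 3 = 31$)
$J{\left(n \right)} = 2 n^{2}$ ($J{\left(n \right)} = n 2 n = 2 n^{2}$)
$u{\left(G,g \right)} = 1161$ ($u{\left(G,g \right)} = 9 \cdot 129 = 1161$)
$\left(r{\left(164 \right)} + u{\left(T{\left(-12 \right)},J{\left(8 \right)} \right)}\right) + 18615 = \left(1 + 1161\right) + 18615 = 1162 + 18615 = 19777$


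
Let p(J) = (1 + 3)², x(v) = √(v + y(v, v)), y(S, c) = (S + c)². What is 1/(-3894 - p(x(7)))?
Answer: -1/3910 ≈ -0.00025575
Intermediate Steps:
x(v) = √(v + 4*v²) (x(v) = √(v + (v + v)²) = √(v + (2*v)²) = √(v + 4*v²))
p(J) = 16 (p(J) = 4² = 16)
1/(-3894 - p(x(7))) = 1/(-3894 - 1*16) = 1/(-3894 - 16) = 1/(-3910) = -1/3910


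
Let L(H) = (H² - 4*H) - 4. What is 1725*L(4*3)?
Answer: 158700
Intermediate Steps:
L(H) = -4 + H² - 4*H
1725*L(4*3) = 1725*(-4 + (4*3)² - 16*3) = 1725*(-4 + 12² - 4*12) = 1725*(-4 + 144 - 48) = 1725*92 = 158700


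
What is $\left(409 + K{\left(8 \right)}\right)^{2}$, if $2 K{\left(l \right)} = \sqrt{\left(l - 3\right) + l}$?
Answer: $\frac{\left(818 + \sqrt{13}\right)^{2}}{4} \approx 1.6876 \cdot 10^{5}$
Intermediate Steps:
$K{\left(l \right)} = \frac{\sqrt{-3 + 2 l}}{2}$ ($K{\left(l \right)} = \frac{\sqrt{\left(l - 3\right) + l}}{2} = \frac{\sqrt{\left(-3 + l\right) + l}}{2} = \frac{\sqrt{-3 + 2 l}}{2}$)
$\left(409 + K{\left(8 \right)}\right)^{2} = \left(409 + \frac{\sqrt{-3 + 2 \cdot 8}}{2}\right)^{2} = \left(409 + \frac{\sqrt{-3 + 16}}{2}\right)^{2} = \left(409 + \frac{\sqrt{13}}{2}\right)^{2}$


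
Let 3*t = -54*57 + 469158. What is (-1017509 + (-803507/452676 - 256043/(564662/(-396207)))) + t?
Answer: -235109513846113/344486436 ≈ -6.8249e+5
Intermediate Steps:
t = 155360 (t = (-54*57 + 469158)/3 = (-3078 + 469158)/3 = (1/3)*466080 = 155360)
(-1017509 + (-803507/452676 - 256043/(564662/(-396207)))) + t = (-1017509 + (-803507/452676 - 256043/(564662/(-396207)))) + 155360 = (-1017509 + (-803507*1/452676 - 256043/(564662*(-1/396207)))) + 155360 = (-1017509 + (-803507/452676 - 256043/(-80666/56601))) + 155360 = (-1017509 + (-803507/452676 - 256043*(-56601/80666))) + 155360 = (-1017509 + (-803507/452676 + 273439431/1522)) + 155360 = (-1017509 + 61889122464851/344486436) + 155360 = -288628926543073/344486436 + 155360 = -235109513846113/344486436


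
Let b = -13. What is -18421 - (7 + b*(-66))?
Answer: -19286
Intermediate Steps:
-18421 - (7 + b*(-66)) = -18421 - (7 - 13*(-66)) = -18421 - (7 + 858) = -18421 - 1*865 = -18421 - 865 = -19286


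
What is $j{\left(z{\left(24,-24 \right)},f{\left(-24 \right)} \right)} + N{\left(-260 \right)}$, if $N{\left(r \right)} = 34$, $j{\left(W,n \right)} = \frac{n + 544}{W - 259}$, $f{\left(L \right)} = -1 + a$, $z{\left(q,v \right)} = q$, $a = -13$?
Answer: $\frac{1492}{47} \approx 31.745$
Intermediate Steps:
$f{\left(L \right)} = -14$ ($f{\left(L \right)} = -1 - 13 = -14$)
$j{\left(W,n \right)} = \frac{544 + n}{-259 + W}$
$j{\left(z{\left(24,-24 \right)},f{\left(-24 \right)} \right)} + N{\left(-260 \right)} = \frac{544 - 14}{-259 + 24} + 34 = \frac{1}{-235} \cdot 530 + 34 = \left(- \frac{1}{235}\right) 530 + 34 = - \frac{106}{47} + 34 = \frac{1492}{47}$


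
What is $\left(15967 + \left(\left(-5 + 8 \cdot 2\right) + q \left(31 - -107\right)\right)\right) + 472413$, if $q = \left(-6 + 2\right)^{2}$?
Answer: $490599$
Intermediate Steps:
$q = 16$ ($q = \left(-4\right)^{2} = 16$)
$\left(15967 + \left(\left(-5 + 8 \cdot 2\right) + q \left(31 - -107\right)\right)\right) + 472413 = \left(15967 + \left(\left(-5 + 8 \cdot 2\right) + 16 \left(31 - -107\right)\right)\right) + 472413 = \left(15967 + \left(\left(-5 + 16\right) + 16 \left(31 + 107\right)\right)\right) + 472413 = \left(15967 + \left(11 + 16 \cdot 138\right)\right) + 472413 = \left(15967 + \left(11 + 2208\right)\right) + 472413 = \left(15967 + 2219\right) + 472413 = 18186 + 472413 = 490599$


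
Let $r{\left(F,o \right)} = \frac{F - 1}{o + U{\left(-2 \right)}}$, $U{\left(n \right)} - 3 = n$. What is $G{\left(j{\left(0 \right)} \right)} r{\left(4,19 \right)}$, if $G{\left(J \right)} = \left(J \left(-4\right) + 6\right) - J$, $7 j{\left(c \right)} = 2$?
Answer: $\frac{24}{35} \approx 0.68571$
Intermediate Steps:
$U{\left(n \right)} = 3 + n$
$j{\left(c \right)} = \frac{2}{7}$ ($j{\left(c \right)} = \frac{1}{7} \cdot 2 = \frac{2}{7}$)
$G{\left(J \right)} = 6 - 5 J$ ($G{\left(J \right)} = \left(- 4 J + 6\right) - J = \left(6 - 4 J\right) - J = 6 - 5 J$)
$r{\left(F,o \right)} = \frac{-1 + F}{1 + o}$ ($r{\left(F,o \right)} = \frac{F - 1}{o + \left(3 - 2\right)} = \frac{-1 + F}{o + 1} = \frac{-1 + F}{1 + o}$)
$G{\left(j{\left(0 \right)} \right)} r{\left(4,19 \right)} = \left(6 - \frac{10}{7}\right) \frac{-1 + 4}{1 + 19} = \left(6 - \frac{10}{7}\right) \frac{1}{20} \cdot 3 = \frac{32 \cdot \frac{1}{20} \cdot 3}{7} = \frac{32}{7} \cdot \frac{3}{20} = \frac{24}{35}$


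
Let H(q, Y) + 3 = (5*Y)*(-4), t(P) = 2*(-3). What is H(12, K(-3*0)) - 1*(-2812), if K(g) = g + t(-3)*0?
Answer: 2809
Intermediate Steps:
t(P) = -6
K(g) = g (K(g) = g - 6*0 = g + 0 = g)
H(q, Y) = -3 - 20*Y (H(q, Y) = -3 + (5*Y)*(-4) = -3 - 20*Y)
H(12, K(-3*0)) - 1*(-2812) = (-3 - (-60)*0) - 1*(-2812) = (-3 - 20*0) + 2812 = (-3 + 0) + 2812 = -3 + 2812 = 2809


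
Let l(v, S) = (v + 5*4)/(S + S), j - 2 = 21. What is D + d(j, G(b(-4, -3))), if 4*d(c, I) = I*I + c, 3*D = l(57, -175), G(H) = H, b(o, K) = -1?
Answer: 889/150 ≈ 5.9267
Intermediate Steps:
j = 23 (j = 2 + 21 = 23)
l(v, S) = (20 + v)/(2*S) (l(v, S) = (v + 20)/((2*S)) = (20 + v)*(1/(2*S)) = (20 + v)/(2*S))
D = -11/150 (D = ((½)*(20 + 57)/(-175))/3 = ((½)*(-1/175)*77)/3 = (⅓)*(-11/50) = -11/150 ≈ -0.073333)
d(c, I) = c/4 + I²/4 (d(c, I) = (I*I + c)/4 = (I² + c)/4 = (c + I²)/4 = c/4 + I²/4)
D + d(j, G(b(-4, -3))) = -11/150 + ((¼)*23 + (¼)*(-1)²) = -11/150 + (23/4 + (¼)*1) = -11/150 + (23/4 + ¼) = -11/150 + 6 = 889/150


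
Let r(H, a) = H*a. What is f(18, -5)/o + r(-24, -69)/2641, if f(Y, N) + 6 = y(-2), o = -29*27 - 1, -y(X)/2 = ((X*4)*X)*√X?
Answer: 657075/1035272 + 2*I*√2/49 ≈ 0.63469 + 0.057723*I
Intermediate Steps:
y(X) = -8*X^(5/2) (y(X) = -2*(X*4)*X*√X = -2*(4*X)*X*√X = -2*4*X²*√X = -8*X^(5/2))
o = -784 (o = -783 - 1 = -784)
f(Y, N) = -6 - 32*I*√2
f(18, -5)/o + r(-24, -69)/2641 = (-6 - 32*I*√2)/(-784) - 24*(-69)/2641 = (-6 - 32*I*√2)*(-1/784) + 1656*(1/2641) = (3/392 + 2*I*√2/49) + 1656/2641 = 657075/1035272 + 2*I*√2/49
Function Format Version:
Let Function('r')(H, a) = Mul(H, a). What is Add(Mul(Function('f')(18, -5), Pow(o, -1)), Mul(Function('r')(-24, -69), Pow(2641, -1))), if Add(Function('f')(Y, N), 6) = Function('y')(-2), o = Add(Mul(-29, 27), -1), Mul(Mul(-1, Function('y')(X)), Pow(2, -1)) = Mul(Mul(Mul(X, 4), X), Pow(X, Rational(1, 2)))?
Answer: Add(Rational(657075, 1035272), Mul(Rational(2, 49), I, Pow(2, Rational(1, 2)))) ≈ Add(0.63469, Mul(0.057723, I))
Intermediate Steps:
Function('y')(X) = Mul(-8, Pow(X, Rational(5, 2))) (Function('y')(X) = Mul(-2, Mul(Mul(Mul(X, 4), X), Pow(X, Rational(1, 2)))) = Mul(-2, Mul(Mul(Mul(4, X), X), Pow(X, Rational(1, 2)))) = Mul(-2, Mul(Mul(4, Pow(X, 2)), Pow(X, Rational(1, 2)))) = Mul(-2, Mul(4, Pow(X, Rational(5, 2)))) = Mul(-8, Pow(X, Rational(5, 2))))
o = -784 (o = Add(-783, -1) = -784)
Function('f')(Y, N) = Add(-6, Mul(-32, I, Pow(2, Rational(1, 2)))) (Function('f')(Y, N) = Add(-6, Mul(-8, Pow(-2, Rational(5, 2)))) = Add(-6, Mul(-8, Mul(4, I, Pow(2, Rational(1, 2))))) = Add(-6, Mul(-32, I, Pow(2, Rational(1, 2)))))
Add(Mul(Function('f')(18, -5), Pow(o, -1)), Mul(Function('r')(-24, -69), Pow(2641, -1))) = Add(Mul(Add(-6, Mul(-32, I, Pow(2, Rational(1, 2)))), Pow(-784, -1)), Mul(Mul(-24, -69), Pow(2641, -1))) = Add(Mul(Add(-6, Mul(-32, I, Pow(2, Rational(1, 2)))), Rational(-1, 784)), Mul(1656, Rational(1, 2641))) = Add(Add(Rational(3, 392), Mul(Rational(2, 49), I, Pow(2, Rational(1, 2)))), Rational(1656, 2641)) = Add(Rational(657075, 1035272), Mul(Rational(2, 49), I, Pow(2, Rational(1, 2))))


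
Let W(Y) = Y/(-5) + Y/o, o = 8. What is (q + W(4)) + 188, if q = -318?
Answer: -1303/10 ≈ -130.30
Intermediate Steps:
W(Y) = -3*Y/40 (W(Y) = Y/(-5) + Y/8 = Y*(-⅕) + Y*(⅛) = -Y/5 + Y/8 = -3*Y/40)
(q + W(4)) + 188 = (-318 - 3/40*4) + 188 = (-318 - 3/10) + 188 = -3183/10 + 188 = -1303/10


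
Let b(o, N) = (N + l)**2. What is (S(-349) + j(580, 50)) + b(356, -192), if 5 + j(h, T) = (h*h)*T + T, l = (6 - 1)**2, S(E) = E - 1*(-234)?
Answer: 16847819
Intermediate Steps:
S(E) = 234 + E (S(E) = E + 234 = 234 + E)
l = 25 (l = 5**2 = 25)
j(h, T) = -5 + T + T*h**2 (j(h, T) = -5 + ((h*h)*T + T) = -5 + (h**2*T + T) = -5 + (T*h**2 + T) = -5 + (T + T*h**2) = -5 + T + T*h**2)
b(o, N) = (25 + N)**2 (b(o, N) = (N + 25)**2 = (25 + N)**2)
(S(-349) + j(580, 50)) + b(356, -192) = ((234 - 349) + (-5 + 50 + 50*580**2)) + (25 - 192)**2 = (-115 + (-5 + 50 + 50*336400)) + (-167)**2 = (-115 + (-5 + 50 + 16820000)) + 27889 = (-115 + 16820045) + 27889 = 16819930 + 27889 = 16847819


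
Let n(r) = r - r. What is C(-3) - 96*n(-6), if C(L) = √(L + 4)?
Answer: 1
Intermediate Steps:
n(r) = 0
C(L) = √(4 + L)
C(-3) - 96*n(-6) = √(4 - 3) - 96*0 = √1 + 0 = 1 + 0 = 1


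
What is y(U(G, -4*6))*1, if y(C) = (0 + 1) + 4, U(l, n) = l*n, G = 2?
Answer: 5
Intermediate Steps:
y(C) = 5 (y(C) = 1 + 4 = 5)
y(U(G, -4*6))*1 = 5*1 = 5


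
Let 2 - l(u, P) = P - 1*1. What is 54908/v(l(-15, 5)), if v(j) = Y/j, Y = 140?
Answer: -3922/5 ≈ -784.40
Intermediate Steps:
l(u, P) = 3 - P (l(u, P) = 2 - (P - 1*1) = 2 - (P - 1) = 2 - (-1 + P) = 2 + (1 - P) = 3 - P)
v(j) = 140/j
54908/v(l(-15, 5)) = 54908/((140/(3 - 1*5))) = 54908/((140/(3 - 5))) = 54908/((140/(-2))) = 54908/((140*(-½))) = 54908/(-70) = 54908*(-1/70) = -3922/5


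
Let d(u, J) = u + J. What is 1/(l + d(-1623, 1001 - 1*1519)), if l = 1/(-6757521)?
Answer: -6757521/14467852462 ≈ -0.00046707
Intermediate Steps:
d(u, J) = J + u
l = -1/6757521 ≈ -1.4798e-7
1/(l + d(-1623, 1001 - 1*1519)) = 1/(-1/6757521 + ((1001 - 1*1519) - 1623)) = 1/(-1/6757521 + ((1001 - 1519) - 1623)) = 1/(-1/6757521 + (-518 - 1623)) = 1/(-1/6757521 - 2141) = 1/(-14467852462/6757521) = -6757521/14467852462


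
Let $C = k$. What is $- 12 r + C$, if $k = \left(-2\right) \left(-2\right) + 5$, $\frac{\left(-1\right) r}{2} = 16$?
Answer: $393$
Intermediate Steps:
$r = -32$ ($r = \left(-2\right) 16 = -32$)
$k = 9$ ($k = 4 + 5 = 9$)
$C = 9$
$- 12 r + C = \left(-12\right) \left(-32\right) + 9 = 384 + 9 = 393$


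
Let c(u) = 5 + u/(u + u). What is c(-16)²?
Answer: 121/4 ≈ 30.250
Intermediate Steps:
c(u) = 11/2 (c(u) = 5 + u/((2*u)) = 5 + u*(1/(2*u)) = 5 + ½ = 11/2)
c(-16)² = (11/2)² = 121/4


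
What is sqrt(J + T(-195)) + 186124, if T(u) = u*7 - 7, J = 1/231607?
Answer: 186124 + I*sqrt(73596552728421)/231607 ≈ 1.8612e+5 + 37.041*I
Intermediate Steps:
J = 1/231607 ≈ 4.3177e-6
T(u) = -7 + 7*u (T(u) = 7*u - 7 = -7 + 7*u)
sqrt(J + T(-195)) + 186124 = sqrt(1/231607 + (-7 + 7*(-195))) + 186124 = sqrt(1/231607 + (-7 - 1365)) + 186124 = sqrt(1/231607 - 1372) + 186124 = sqrt(-317764803/231607) + 186124 = I*sqrt(73596552728421)/231607 + 186124 = 186124 + I*sqrt(73596552728421)/231607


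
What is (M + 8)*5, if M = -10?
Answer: -10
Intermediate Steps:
(M + 8)*5 = (-10 + 8)*5 = -2*5 = -10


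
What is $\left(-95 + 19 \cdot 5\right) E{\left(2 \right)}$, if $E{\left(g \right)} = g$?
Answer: $0$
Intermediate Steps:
$\left(-95 + 19 \cdot 5\right) E{\left(2 \right)} = \left(-95 + 19 \cdot 5\right) 2 = \left(-95 + 95\right) 2 = 0 \cdot 2 = 0$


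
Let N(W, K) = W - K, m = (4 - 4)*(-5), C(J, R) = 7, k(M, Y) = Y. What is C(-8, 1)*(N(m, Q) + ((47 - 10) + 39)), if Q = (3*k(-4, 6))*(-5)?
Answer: 1162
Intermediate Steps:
Q = -90 (Q = (3*6)*(-5) = 18*(-5) = -90)
m = 0 (m = 0*(-5) = 0)
C(-8, 1)*(N(m, Q) + ((47 - 10) + 39)) = 7*((0 - 1*(-90)) + ((47 - 10) + 39)) = 7*((0 + 90) + (37 + 39)) = 7*(90 + 76) = 7*166 = 1162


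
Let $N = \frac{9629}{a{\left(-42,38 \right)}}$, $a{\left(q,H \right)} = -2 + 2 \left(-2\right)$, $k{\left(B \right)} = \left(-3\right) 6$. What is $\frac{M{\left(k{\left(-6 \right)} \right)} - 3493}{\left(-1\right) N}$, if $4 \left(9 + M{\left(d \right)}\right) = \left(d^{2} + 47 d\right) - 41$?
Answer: $- \frac{43713}{19258} \approx -2.2699$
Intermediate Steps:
$k{\left(B \right)} = -18$
$M{\left(d \right)} = - \frac{77}{4} + \frac{d^{2}}{4} + \frac{47 d}{4}$ ($M{\left(d \right)} = -9 + \frac{\left(d^{2} + 47 d\right) - 41}{4} = -9 + \frac{-41 + d^{2} + 47 d}{4} = -9 + \left(- \frac{41}{4} + \frac{d^{2}}{4} + \frac{47 d}{4}\right) = - \frac{77}{4} + \frac{d^{2}}{4} + \frac{47 d}{4}$)
$a{\left(q,H \right)} = -6$ ($a{\left(q,H \right)} = -2 - 4 = -6$)
$N = - \frac{9629}{6}$ ($N = \frac{9629}{-6} = 9629 \left(- \frac{1}{6}\right) = - \frac{9629}{6} \approx -1604.8$)
$\frac{M{\left(k{\left(-6 \right)} \right)} - 3493}{\left(-1\right) N} = \frac{\left(- \frac{77}{4} + \frac{\left(-18\right)^{2}}{4} + \frac{47}{4} \left(-18\right)\right) - 3493}{\left(-1\right) \left(- \frac{9629}{6}\right)} = \frac{\left(- \frac{77}{4} + \frac{1}{4} \cdot 324 - \frac{423}{2}\right) - 3493}{\frac{9629}{6}} = \left(\left(- \frac{77}{4} + 81 - \frac{423}{2}\right) - 3493\right) \frac{6}{9629} = \left(- \frac{599}{4} - 3493\right) \frac{6}{9629} = \left(- \frac{14571}{4}\right) \frac{6}{9629} = - \frac{43713}{19258}$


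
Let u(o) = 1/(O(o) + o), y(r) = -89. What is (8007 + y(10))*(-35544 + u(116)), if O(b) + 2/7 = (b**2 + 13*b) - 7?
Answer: -29694177737102/105509 ≈ -2.8144e+8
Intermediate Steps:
O(b) = -51/7 + b**2 + 13*b (O(b) = -2/7 + ((b**2 + 13*b) - 7) = -2/7 + (-7 + b**2 + 13*b) = -51/7 + b**2 + 13*b)
u(o) = 1/(-51/7 + o**2 + 14*o) (u(o) = 1/((-51/7 + o**2 + 13*o) + o) = 1/(-51/7 + o**2 + 14*o))
(8007 + y(10))*(-35544 + u(116)) = (8007 - 89)*(-35544 + 7/(-51 + 7*116**2 + 98*116)) = 7918*(-35544 + 7/(-51 + 7*13456 + 11368)) = 7918*(-35544 + 7/(-51 + 94192 + 11368)) = 7918*(-35544 + 7/105509) = 7918*(-3750211889/105509) = -29694177737102/105509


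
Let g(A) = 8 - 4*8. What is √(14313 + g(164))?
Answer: √14289 ≈ 119.54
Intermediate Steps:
g(A) = -24 (g(A) = 8 - 32 = -24)
√(14313 + g(164)) = √(14313 - 24) = √14289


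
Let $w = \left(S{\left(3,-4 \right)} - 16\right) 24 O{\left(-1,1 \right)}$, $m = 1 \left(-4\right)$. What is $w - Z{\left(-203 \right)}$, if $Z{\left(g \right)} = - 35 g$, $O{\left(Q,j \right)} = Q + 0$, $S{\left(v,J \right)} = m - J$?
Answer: $-6721$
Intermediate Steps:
$m = -4$
$S{\left(v,J \right)} = -4 - J$
$O{\left(Q,j \right)} = Q$
$w = 384$ ($w = \left(\left(-4 - -4\right) - 16\right) 24 \left(-1\right) = \left(\left(-4 + 4\right) - 16\right) 24 \left(-1\right) = \left(0 - 16\right) 24 \left(-1\right) = \left(-16\right) 24 \left(-1\right) = \left(-384\right) \left(-1\right) = 384$)
$w - Z{\left(-203 \right)} = 384 - \left(-35\right) \left(-203\right) = 384 - 7105 = -6721$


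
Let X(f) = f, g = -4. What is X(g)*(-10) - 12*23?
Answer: -236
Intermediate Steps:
X(g)*(-10) - 12*23 = -4*(-10) - 12*23 = 40 - 276 = -236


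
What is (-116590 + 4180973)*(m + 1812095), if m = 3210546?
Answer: 20413936695503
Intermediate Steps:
(-116590 + 4180973)*(m + 1812095) = (-116590 + 4180973)*(3210546 + 1812095) = 4064383*5022641 = 20413936695503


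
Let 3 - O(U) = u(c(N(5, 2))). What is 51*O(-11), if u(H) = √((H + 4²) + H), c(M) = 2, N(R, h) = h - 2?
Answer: 153 - 102*√5 ≈ -75.079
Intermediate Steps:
N(R, h) = -2 + h
u(H) = √(16 + 2*H) (u(H) = √((H + 16) + H) = √((16 + H) + H) = √(16 + 2*H))
O(U) = 3 - 2*√5 (O(U) = 3 - √(16 + 2*2) = 3 - √(16 + 4) = 3 - √20 = 3 - 2*√5)
51*O(-11) = 51*(3 - 2*√5) = 153 - 102*√5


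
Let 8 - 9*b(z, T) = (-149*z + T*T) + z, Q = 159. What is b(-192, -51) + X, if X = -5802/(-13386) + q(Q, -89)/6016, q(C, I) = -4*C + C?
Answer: -416150591699/120795264 ≈ -3445.1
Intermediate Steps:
q(C, I) = -3*C
b(z, T) = 8/9 - T²/9 + 148*z/9 (b(z, T) = 8/9 - ((-149*z + T*T) + z)/9 = 8/9 - ((-149*z + T²) + z)/9 = 8/9 - ((T² - 149*z) + z)/9 = 8/9 - (T² - 148*z)/9 = 8/9 + (-T²/9 + 148*z/9) = 8/9 - T²/9 + 148*z/9)
X = 4753285/13421696 (X = -5802/(-13386) - 3*159/6016 = -5802*(-1/13386) - 477*1/6016 = 967/2231 - 477/6016 = 4753285/13421696 ≈ 0.35415)
b(-192, -51) + X = (8/9 - ⅑*(-51)² + (148/9)*(-192)) + 4753285/13421696 = (8/9 - ⅑*2601 - 9472/3) + 4753285/13421696 = (8/9 - 289 - 9472/3) + 4753285/13421696 = -31009/9 + 4753285/13421696 = -416150591699/120795264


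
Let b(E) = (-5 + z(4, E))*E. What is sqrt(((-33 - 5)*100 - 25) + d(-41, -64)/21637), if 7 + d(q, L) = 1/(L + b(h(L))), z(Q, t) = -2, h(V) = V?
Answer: I*sqrt(4125798761074914)/1038576 ≈ 61.847*I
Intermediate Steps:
b(E) = -7*E (b(E) = (-5 - 2)*E = -7*E)
d(q, L) = -7 - 1/(6*L) (d(q, L) = -7 + 1/(L - 7*L) = -7 + 1/(-6*L) = -7 - 1/(6*L))
sqrt(((-33 - 5)*100 - 25) + d(-41, -64)/21637) = sqrt(((-33 - 5)*100 - 25) + (-7 - 1/6/(-64))/21637) = sqrt((-38*100 - 25) + (-7 - 1/6*(-1/64))*(1/21637)) = sqrt((-3800 - 25) + (-7 + 1/384)*(1/21637)) = sqrt(-3825 - 2687/384*1/21637) = sqrt(-3825 - 2687/8308608) = sqrt(-31780428287/8308608) = I*sqrt(4125798761074914)/1038576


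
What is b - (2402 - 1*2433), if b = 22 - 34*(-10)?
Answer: 393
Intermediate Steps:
b = 362 (b = 22 + 340 = 362)
b - (2402 - 1*2433) = 362 - (2402 - 1*2433) = 362 - (2402 - 2433) = 362 - 1*(-31) = 362 + 31 = 393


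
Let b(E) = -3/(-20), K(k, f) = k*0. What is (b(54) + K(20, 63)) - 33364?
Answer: -667277/20 ≈ -33364.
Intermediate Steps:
K(k, f) = 0
b(E) = 3/20 (b(E) = -3*(-1/20) = 3/20)
(b(54) + K(20, 63)) - 33364 = (3/20 + 0) - 33364 = 3/20 - 33364 = -667277/20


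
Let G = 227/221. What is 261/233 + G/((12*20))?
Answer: 13896331/12358320 ≈ 1.1245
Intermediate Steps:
G = 227/221 (G = 227*(1/221) = 227/221 ≈ 1.0271)
261/233 + G/((12*20)) = 261/233 + 227/(221*((12*20))) = 261*(1/233) + (227/221)/240 = 261/233 + (227/221)*(1/240) = 261/233 + 227/53040 = 13896331/12358320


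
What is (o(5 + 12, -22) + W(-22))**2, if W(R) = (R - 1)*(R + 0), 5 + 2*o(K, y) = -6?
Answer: 1002001/4 ≈ 2.5050e+5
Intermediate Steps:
o(K, y) = -11/2 (o(K, y) = -5/2 + (1/2)*(-6) = -5/2 - 3 = -11/2)
W(R) = R*(-1 + R) (W(R) = (-1 + R)*R = R*(-1 + R))
(o(5 + 12, -22) + W(-22))**2 = (-11/2 - 22*(-1 - 22))**2 = (-11/2 - 22*(-23))**2 = (-11/2 + 506)**2 = (1001/2)**2 = 1002001/4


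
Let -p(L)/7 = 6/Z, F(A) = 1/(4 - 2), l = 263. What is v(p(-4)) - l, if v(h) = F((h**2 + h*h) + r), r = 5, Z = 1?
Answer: -525/2 ≈ -262.50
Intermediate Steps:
F(A) = 1/2
p(L) = -42 (p(L) = -42/1 = -42)
v(h) = 1/2
v(p(-4)) - l = 1/2 - 1*263 = 1/2 - 263 = -525/2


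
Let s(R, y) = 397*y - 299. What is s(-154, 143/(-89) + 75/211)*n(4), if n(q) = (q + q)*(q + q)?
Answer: -956392128/18779 ≈ -50929.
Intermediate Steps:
s(R, y) = -299 + 397*y
n(q) = 4*q² (n(q) = (2*q)*(2*q) = 4*q²)
s(-154, 143/(-89) + 75/211)*n(4) = (-299 + 397*(143/(-89) + 75/211))*(4*4²) = (-299 + 397*(143*(-1/89) + 75*(1/211)))*(4*16) = (-299 + 397*(-143/89 + 75/211))*64 = (-299 + 397*(-23498/18779))*64 = (-299 - 9328706/18779)*64 = -14943627/18779*64 = -956392128/18779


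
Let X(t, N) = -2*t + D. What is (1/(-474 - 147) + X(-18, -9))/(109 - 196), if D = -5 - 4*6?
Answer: -4346/54027 ≈ -0.080441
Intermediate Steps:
D = -29 (D = -5 - 24 = -29)
X(t, N) = -29 - 2*t (X(t, N) = -2*t - 29 = -29 - 2*t)
(1/(-474 - 147) + X(-18, -9))/(109 - 196) = (1/(-474 - 147) + (-29 - 2*(-18)))/(109 - 196) = (1/(-621) + (-29 + 36))/(-87) = (-1/621 + 7)*(-1/87) = (4346/621)*(-1/87) = -4346/54027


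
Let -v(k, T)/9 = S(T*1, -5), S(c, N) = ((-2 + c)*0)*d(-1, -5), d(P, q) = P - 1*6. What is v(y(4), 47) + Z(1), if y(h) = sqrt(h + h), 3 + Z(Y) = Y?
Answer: -2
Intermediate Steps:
Z(Y) = -3 + Y
d(P, q) = -6 + P (d(P, q) = P - 6 = -6 + P)
y(h) = sqrt(2)*sqrt(h) (y(h) = sqrt(2*h) = sqrt(2)*sqrt(h))
S(c, N) = 0 (S(c, N) = ((-2 + c)*0)*(-6 - 1) = 0*(-7) = 0)
v(k, T) = 0 (v(k, T) = -9*0 = 0)
v(y(4), 47) + Z(1) = 0 + (-3 + 1) = 0 - 2 = -2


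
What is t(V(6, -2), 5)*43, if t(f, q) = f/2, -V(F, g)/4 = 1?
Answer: -86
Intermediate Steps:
V(F, g) = -4 (V(F, g) = -4*1 = -4)
t(f, q) = f/2 (t(f, q) = f*(½) = f/2)
t(V(6, -2), 5)*43 = ((½)*(-4))*43 = -2*43 = -86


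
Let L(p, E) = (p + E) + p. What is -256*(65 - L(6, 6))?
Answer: -12032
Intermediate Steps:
L(p, E) = E + 2*p (L(p, E) = (E + p) + p = E + 2*p)
-256*(65 - L(6, 6)) = -256*(65 - (6 + 2*6)) = -256*(65 - (6 + 12)) = -256*(65 - 1*18) = -256*(65 - 18) = -256*47 = -12032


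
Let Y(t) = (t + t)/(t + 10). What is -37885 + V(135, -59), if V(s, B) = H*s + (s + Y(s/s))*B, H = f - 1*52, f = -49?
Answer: -654453/11 ≈ -59496.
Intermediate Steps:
Y(t) = 2*t/(10 + t) (Y(t) = (2*t)/(10 + t) = 2*t/(10 + t))
H = -101 (H = -49 - 1*52 = -49 - 52 = -101)
V(s, B) = -101*s + B*(2/11 + s) (V(s, B) = -101*s + (s + 2*(s/s)/(10 + s/s))*B = -101*s + (s + 2*1/(10 + 1))*B = -101*s + (s + 2*1/11)*B = -101*s + (s + 2*1*(1/11))*B = -101*s + (s + 2/11)*B = -101*s + (2/11 + s)*B = -101*s + B*(2/11 + s))
-37885 + V(135, -59) = -37885 + (-101*135 + (2/11)*(-59) - 59*135) = -37885 + (-13635 - 118/11 - 7965) = -37885 - 237718/11 = -654453/11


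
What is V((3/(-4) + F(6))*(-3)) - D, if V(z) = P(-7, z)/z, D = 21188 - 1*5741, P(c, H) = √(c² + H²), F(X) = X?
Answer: -15447 - √97/9 ≈ -15448.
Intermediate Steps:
P(c, H) = √(H² + c²)
D = 15447 (D = 21188 - 5741 = 15447)
V(z) = √(49 + z²)/z (V(z) = √(z² + (-7)²)/z = √(z² + 49)/z = √(49 + z²)/z)
V((3/(-4) + F(6))*(-3)) - D = √(49 + ((3/(-4) + 6)*(-3))²)/(((3/(-4) + 6)*(-3))) - 1*15447 = √(49 + ((3*(-¼) + 6)*(-3))²)/(((3*(-¼) + 6)*(-3))) - 15447 = √(49 + ((-¾ + 6)*(-3))²)/(((-¾ + 6)*(-3))) - 15447 = √(49 + ((21/4)*(-3))²)/(((21/4)*(-3))) - 15447 = √(49 + (-63/4)²)/(-63/4) - 15447 = -4*√(49 + 3969/16)/63 - 15447 = -√97/9 - 15447 = -15447 - √97/9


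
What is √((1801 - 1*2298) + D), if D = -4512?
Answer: I*√5009 ≈ 70.774*I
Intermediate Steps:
√((1801 - 1*2298) + D) = √((1801 - 1*2298) - 4512) = √((1801 - 2298) - 4512) = √(-497 - 4512) = √(-5009) = I*√5009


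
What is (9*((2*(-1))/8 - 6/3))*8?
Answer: -162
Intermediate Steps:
(9*((2*(-1))/8 - 6/3))*8 = (9*(-2*1/8 - 6*1/3))*8 = (9*(-1/4 - 2))*8 = (9*(-9/4))*8 = -81/4*8 = -162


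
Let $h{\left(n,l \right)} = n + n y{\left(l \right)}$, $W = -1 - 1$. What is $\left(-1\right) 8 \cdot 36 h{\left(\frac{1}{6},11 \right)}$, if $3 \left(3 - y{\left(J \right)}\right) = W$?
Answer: $-224$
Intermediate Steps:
$W = -2$
$y{\left(J \right)} = \frac{11}{3}$ ($y{\left(J \right)} = 3 - - \frac{2}{3} = 3 + \frac{2}{3} = \frac{11}{3}$)
$h{\left(n,l \right)} = \frac{14 n}{3}$ ($h{\left(n,l \right)} = n + n \frac{11}{3} = n + \frac{11 n}{3} = \frac{14 n}{3}$)
$\left(-1\right) 8 \cdot 36 h{\left(\frac{1}{6},11 \right)} = \left(-1\right) 8 \cdot 36 \frac{14}{3 \cdot 6} = \left(-8\right) 36 \cdot \frac{14}{3} \cdot \frac{1}{6} = \left(-288\right) \frac{7}{9} = -224$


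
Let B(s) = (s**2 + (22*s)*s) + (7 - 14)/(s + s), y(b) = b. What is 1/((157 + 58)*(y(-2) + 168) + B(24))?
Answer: 48/2349017 ≈ 2.0434e-5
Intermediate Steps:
B(s) = 23*s**2 - 7/(2*s) (B(s) = (s**2 + 22*s**2) - 7*1/(2*s) = 23*s**2 - 7/(2*s))
1/((157 + 58)*(y(-2) + 168) + B(24)) = 1/((157 + 58)*(-2 + 168) + (1/2)*(-7 + 46*24**3)/24) = 1/(215*166 + (1/2)*(1/24)*(-7 + 46*13824)) = 1/(35690 + (1/2)*(1/24)*(-7 + 635904)) = 1/(35690 + (1/2)*(1/24)*635897) = 1/(35690 + 635897/48) = 1/(2349017/48) = 48/2349017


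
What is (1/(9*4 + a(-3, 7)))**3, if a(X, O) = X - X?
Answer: 1/46656 ≈ 2.1433e-5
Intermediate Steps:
a(X, O) = 0
(1/(9*4 + a(-3, 7)))**3 = (1/(9*4 + 0))**3 = (1/(36 + 0))**3 = (1/36)**3 = 1/46656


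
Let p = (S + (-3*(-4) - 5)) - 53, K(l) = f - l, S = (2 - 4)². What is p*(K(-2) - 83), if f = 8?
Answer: 3066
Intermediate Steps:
S = 4 (S = (-2)² = 4)
K(l) = 8 - l
p = -42 (p = (4 + (-3*(-4) - 5)) - 53 = (4 + (12 - 5)) - 53 = (4 + 7) - 53 = 11 - 53 = -42)
p*(K(-2) - 83) = -42*((8 - 1*(-2)) - 83) = -42*((8 + 2) - 83) = -42*(10 - 83) = -42*(-73) = 3066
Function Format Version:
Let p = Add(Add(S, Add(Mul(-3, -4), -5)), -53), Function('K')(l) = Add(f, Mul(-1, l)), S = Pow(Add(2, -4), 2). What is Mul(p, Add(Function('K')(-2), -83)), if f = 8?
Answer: 3066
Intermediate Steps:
S = 4 (S = Pow(-2, 2) = 4)
Function('K')(l) = Add(8, Mul(-1, l))
p = -42 (p = Add(Add(4, Add(Mul(-3, -4), -5)), -53) = Add(Add(4, Add(12, -5)), -53) = Add(Add(4, 7), -53) = Add(11, -53) = -42)
Mul(p, Add(Function('K')(-2), -83)) = Mul(-42, Add(Add(8, Mul(-1, -2)), -83)) = Mul(-42, Add(Add(8, 2), -83)) = Mul(-42, Add(10, -83)) = Mul(-42, -73) = 3066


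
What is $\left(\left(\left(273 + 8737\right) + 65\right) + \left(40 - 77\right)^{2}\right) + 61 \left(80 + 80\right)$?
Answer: $20204$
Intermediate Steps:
$\left(\left(\left(273 + 8737\right) + 65\right) + \left(40 - 77\right)^{2}\right) + 61 \left(80 + 80\right) = \left(\left(9010 + 65\right) + \left(-37\right)^{2}\right) + 61 \cdot 160 = \left(9075 + 1369\right) + 9760 = 10444 + 9760 = 20204$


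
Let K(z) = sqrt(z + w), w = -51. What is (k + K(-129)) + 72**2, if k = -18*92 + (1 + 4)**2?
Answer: 3553 + 6*I*sqrt(5) ≈ 3553.0 + 13.416*I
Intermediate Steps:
K(z) = sqrt(-51 + z) (K(z) = sqrt(z - 51) = sqrt(-51 + z))
k = -1631 (k = -1656 + 5**2 = -1656 + 25 = -1631)
(k + K(-129)) + 72**2 = (-1631 + sqrt(-51 - 129)) + 72**2 = (-1631 + sqrt(-180)) + 5184 = (-1631 + 6*I*sqrt(5)) + 5184 = 3553 + 6*I*sqrt(5)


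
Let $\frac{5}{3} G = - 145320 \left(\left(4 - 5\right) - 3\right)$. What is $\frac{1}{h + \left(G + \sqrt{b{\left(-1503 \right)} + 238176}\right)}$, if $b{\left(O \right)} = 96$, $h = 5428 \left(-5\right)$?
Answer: $\frac{80407}{25861083028} - \frac{\sqrt{3723}}{12930541514} \approx 3.1045 \cdot 10^{-6}$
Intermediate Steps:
$h = -27140$
$G = 348768$ ($G = \frac{3 \left(- 145320 \left(\left(4 - 5\right) - 3\right)\right)}{5} = \frac{3 \left(- 145320 \left(-1 - 3\right)\right)}{5} = \frac{3 \left(\left(-145320\right) \left(-4\right)\right)}{5} = \frac{3}{5} \cdot 581280 = 348768$)
$\frac{1}{h + \left(G + \sqrt{b{\left(-1503 \right)} + 238176}\right)} = \frac{1}{-27140 + \left(348768 + \sqrt{96 + 238176}\right)} = \frac{1}{-27140 + \left(348768 + \sqrt{238272}\right)} = \frac{1}{-27140 + \left(348768 + 8 \sqrt{3723}\right)} = \frac{1}{321628 + 8 \sqrt{3723}}$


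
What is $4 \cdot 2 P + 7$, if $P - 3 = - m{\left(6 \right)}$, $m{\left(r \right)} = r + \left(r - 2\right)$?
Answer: $-49$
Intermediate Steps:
$m{\left(r \right)} = -2 + 2 r$ ($m{\left(r \right)} = r + \left(-2 + r\right) = -2 + 2 r$)
$P = -7$ ($P = 3 - \left(-2 + 2 \cdot 6\right) = 3 - \left(-2 + 12\right) = 3 - 10 = -7$)
$4 \cdot 2 P + 7 = 4 \cdot 2 \left(-7\right) + 7 = 8 \left(-7\right) + 7 = -56 + 7 = -49$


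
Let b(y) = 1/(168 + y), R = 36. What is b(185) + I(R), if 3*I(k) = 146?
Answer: 51541/1059 ≈ 48.669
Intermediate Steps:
I(k) = 146/3 (I(k) = (1/3)*146 = 146/3)
b(185) + I(R) = 1/(168 + 185) + 146/3 = 1/353 + 146/3 = 51541/1059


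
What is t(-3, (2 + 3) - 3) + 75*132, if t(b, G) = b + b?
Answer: 9894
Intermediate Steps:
t(b, G) = 2*b
t(-3, (2 + 3) - 3) + 75*132 = 2*(-3) + 75*132 = -6 + 9900 = 9894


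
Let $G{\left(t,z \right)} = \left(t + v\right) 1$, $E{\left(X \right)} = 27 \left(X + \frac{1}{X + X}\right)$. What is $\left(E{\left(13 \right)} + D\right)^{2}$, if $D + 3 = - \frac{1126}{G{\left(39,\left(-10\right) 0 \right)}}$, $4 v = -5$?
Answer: $\frac{1570562874841}{15413476} \approx 1.019 \cdot 10^{5}$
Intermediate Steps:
$v = - \frac{5}{4}$ ($v = \frac{1}{4} \left(-5\right) = - \frac{5}{4} \approx -1.25$)
$E{\left(X \right)} = 27 X + \frac{27}{2 X}$ ($E{\left(X \right)} = 27 \left(X + \frac{1}{2 X}\right) = 27 X + \frac{27}{2 X}$)
$G{\left(t,z \right)} = - \frac{5}{4} + t$ ($G{\left(t,z \right)} = \left(t - \frac{5}{4}\right) 1 = \left(- \frac{5}{4} + t\right) 1 = - \frac{5}{4} + t$)
$D = - \frac{4957}{151}$ ($D = -3 - \frac{1126}{- \frac{5}{4} + 39} = -3 - \frac{1126}{\frac{151}{4}} = -3 - \frac{4504}{151} = - \frac{4957}{151} \approx -32.828$)
$\left(E{\left(13 \right)} + D\right)^{2} = \left(\left(27 \cdot 13 + \frac{27}{2 \cdot 13}\right) - \frac{4957}{151}\right)^{2} = \left(\left(351 + \frac{27}{2} \cdot \frac{1}{13}\right) - \frac{4957}{151}\right)^{2} = \left(\left(351 + \frac{27}{26}\right) - \frac{4957}{151}\right)^{2} = \left(\frac{9153}{26} - \frac{4957}{151}\right)^{2} = \left(\frac{1253221}{3926}\right)^{2} = \frac{1570562874841}{15413476}$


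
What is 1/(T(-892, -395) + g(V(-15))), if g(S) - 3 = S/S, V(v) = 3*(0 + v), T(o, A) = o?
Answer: -1/888 ≈ -0.0011261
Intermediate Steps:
V(v) = 3*v
g(S) = 4 (g(S) = 3 + S/S = 3 + 1 = 4)
1/(T(-892, -395) + g(V(-15))) = 1/(-892 + 4) = 1/(-888) = -1/888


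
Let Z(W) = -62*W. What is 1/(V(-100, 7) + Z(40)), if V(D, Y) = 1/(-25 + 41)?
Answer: -16/39679 ≈ -0.00040324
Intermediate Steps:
V(D, Y) = 1/16
1/(V(-100, 7) + Z(40)) = 1/(1/16 - 62*40) = 1/(1/16 - 2480) = 1/(-39679/16) = -16/39679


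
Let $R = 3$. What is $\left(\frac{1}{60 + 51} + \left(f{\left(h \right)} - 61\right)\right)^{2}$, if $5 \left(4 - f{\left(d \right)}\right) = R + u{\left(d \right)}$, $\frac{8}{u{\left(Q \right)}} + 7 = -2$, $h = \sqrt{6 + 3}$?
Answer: $\frac{9138021649}{2772225} \approx 3296.3$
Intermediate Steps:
$h = 3$ ($h = \sqrt{9} = 3$)
$u{\left(Q \right)} = - \frac{8}{9}$ ($u{\left(Q \right)} = \frac{8}{-7 - 2} = \frac{8}{-9} = 8 \left(- \frac{1}{9}\right) = - \frac{8}{9}$)
$f{\left(d \right)} = \frac{161}{45}$ ($f{\left(d \right)} = 4 - \frac{3 - \frac{8}{9}}{5} = 4 - \frac{19}{45} = \frac{161}{45}$)
$\left(\frac{1}{60 + 51} + \left(f{\left(h \right)} - 61\right)\right)^{2} = \left(\frac{1}{60 + 51} + \left(\frac{161}{45} - 61\right)\right)^{2} = \left(\frac{1}{111} - \frac{2584}{45}\right)^{2} = \left(- \frac{95593}{1665}\right)^{2} = \frac{9138021649}{2772225}$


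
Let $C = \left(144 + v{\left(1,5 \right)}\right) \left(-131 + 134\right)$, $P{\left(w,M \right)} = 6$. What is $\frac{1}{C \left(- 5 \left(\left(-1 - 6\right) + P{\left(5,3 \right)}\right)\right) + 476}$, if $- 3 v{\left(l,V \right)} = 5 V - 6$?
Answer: $\frac{1}{2541} \approx 0.00039355$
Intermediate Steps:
$v{\left(l,V \right)} = 2 - \frac{5 V}{3}$ ($v{\left(l,V \right)} = - \frac{5 V - 6}{3} = - \frac{-6 + 5 V}{3} = 2 - \frac{5 V}{3}$)
$C = 413$ ($C = \left(144 + \left(2 - \frac{25}{3}\right)\right) \left(-131 + 134\right) = \left(144 + \left(2 - \frac{25}{3}\right)\right) 3 = \left(144 - \frac{19}{3}\right) 3 = \frac{413}{3} \cdot 3 = 413$)
$\frac{1}{C \left(- 5 \left(\left(-1 - 6\right) + P{\left(5,3 \right)}\right)\right) + 476} = \frac{1}{413 \left(- 5 \left(\left(-1 - 6\right) + 6\right)\right) + 476} = \frac{1}{413 \left(- 5 \left(-7 + 6\right)\right) + 476} = \frac{1}{413 \left(\left(-5\right) \left(-1\right)\right) + 476} = \frac{1}{413 \cdot 5 + 476} = \frac{1}{2065 + 476} = \frac{1}{2541}$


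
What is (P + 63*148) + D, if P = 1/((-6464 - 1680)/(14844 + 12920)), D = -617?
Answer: 17720511/2036 ≈ 8703.6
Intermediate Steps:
P = -6941/2036 (P = 1/(-8144/27764) = 1/(-8144*1/27764) = 1/(-2036/6941) = -6941/2036 ≈ -3.4091)
(P + 63*148) + D = (-6941/2036 + 63*148) - 617 = (-6941/2036 + 9324) - 617 = 18976723/2036 - 617 = 17720511/2036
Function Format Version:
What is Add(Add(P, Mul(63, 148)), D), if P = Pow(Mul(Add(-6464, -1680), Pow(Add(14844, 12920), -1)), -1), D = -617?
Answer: Rational(17720511, 2036) ≈ 8703.6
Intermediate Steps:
P = Rational(-6941, 2036) (P = Pow(Mul(-8144, Pow(27764, -1)), -1) = Pow(Mul(-8144, Rational(1, 27764)), -1) = Pow(Rational(-2036, 6941), -1) = Rational(-6941, 2036) ≈ -3.4091)
Add(Add(P, Mul(63, 148)), D) = Add(Add(Rational(-6941, 2036), Mul(63, 148)), -617) = Add(Add(Rational(-6941, 2036), 9324), -617) = Add(Rational(18976723, 2036), -617) = Rational(17720511, 2036)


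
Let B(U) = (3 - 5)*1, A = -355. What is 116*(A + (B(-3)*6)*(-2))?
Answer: -38396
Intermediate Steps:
B(U) = -2 (B(U) = -2*1 = -2)
116*(A + (B(-3)*6)*(-2)) = 116*(-355 - 2*6*(-2)) = 116*(-355 - 12*(-2)) = 116*(-355 + 24) = 116*(-331) = -38396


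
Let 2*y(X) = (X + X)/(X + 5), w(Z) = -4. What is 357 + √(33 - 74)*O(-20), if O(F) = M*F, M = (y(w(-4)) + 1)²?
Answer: 357 - 180*I*√41 ≈ 357.0 - 1152.6*I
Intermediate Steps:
y(X) = X/(5 + X) (y(X) = ((X + X)/(X + 5))/2 = ((2*X)/(5 + X))/2 = (2*X/(5 + X))/2 = X/(5 + X))
M = 9 (M = (-4/(5 - 4) + 1)² = (-4/1 + 1)² = (-4*1 + 1)² = (-4 + 1)² = (-3)² = 9)
O(F) = 9*F
357 + √(33 - 74)*O(-20) = 357 + √(33 - 74)*(9*(-20)) = 357 + √(-41)*(-180) = 357 + (I*√41)*(-180) = 357 - 180*I*√41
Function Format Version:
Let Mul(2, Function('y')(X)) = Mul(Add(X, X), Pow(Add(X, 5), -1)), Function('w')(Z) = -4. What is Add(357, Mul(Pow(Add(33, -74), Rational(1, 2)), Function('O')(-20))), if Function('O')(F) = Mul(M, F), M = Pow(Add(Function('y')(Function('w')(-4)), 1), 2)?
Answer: Add(357, Mul(-180, I, Pow(41, Rational(1, 2)))) ≈ Add(357.00, Mul(-1152.6, I))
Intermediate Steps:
Function('y')(X) = Mul(X, Pow(Add(5, X), -1)) (Function('y')(X) = Mul(Rational(1, 2), Mul(Add(X, X), Pow(Add(X, 5), -1))) = Mul(Rational(1, 2), Mul(Mul(2, X), Pow(Add(5, X), -1))) = Mul(Rational(1, 2), Mul(2, X, Pow(Add(5, X), -1))) = Mul(X, Pow(Add(5, X), -1)))
M = 9 (M = Pow(Add(Mul(-4, Pow(Add(5, -4), -1)), 1), 2) = Pow(Add(Mul(-4, Pow(1, -1)), 1), 2) = Pow(Add(Mul(-4, 1), 1), 2) = Pow(Add(-4, 1), 2) = Pow(-3, 2) = 9)
Function('O')(F) = Mul(9, F)
Add(357, Mul(Pow(Add(33, -74), Rational(1, 2)), Function('O')(-20))) = Add(357, Mul(Pow(Add(33, -74), Rational(1, 2)), Mul(9, -20))) = Add(357, Mul(Pow(-41, Rational(1, 2)), -180)) = Add(357, Mul(Mul(I, Pow(41, Rational(1, 2))), -180)) = Add(357, Mul(-180, I, Pow(41, Rational(1, 2))))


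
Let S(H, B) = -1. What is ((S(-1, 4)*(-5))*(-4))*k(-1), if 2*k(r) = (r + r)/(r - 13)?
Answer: -10/7 ≈ -1.4286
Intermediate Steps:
k(r) = r/(-13 + r) (k(r) = ((r + r)/(r - 13))/2 = ((2*r)/(-13 + r))/2 = (2*r/(-13 + r))/2 = r/(-13 + r))
((S(-1, 4)*(-5))*(-4))*k(-1) = (-1*(-5)*(-4))*(-1/(-13 - 1)) = (5*(-4))*(-1/(-14)) = -(-20)*(-1)/14 = -20*1/14 = -10/7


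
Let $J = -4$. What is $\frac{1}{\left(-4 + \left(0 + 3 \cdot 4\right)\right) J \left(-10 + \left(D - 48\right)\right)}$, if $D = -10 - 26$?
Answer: $\frac{1}{3008} \approx 0.00033245$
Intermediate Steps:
$D = -36$
$\frac{1}{\left(-4 + \left(0 + 3 \cdot 4\right)\right) J \left(-10 + \left(D - 48\right)\right)} = \frac{1}{\left(-4 + \left(0 + 3 \cdot 4\right)\right) \left(-4\right) \left(-10 - 84\right)} = \frac{1}{\left(-4 + \left(0 + 12\right)\right) \left(-4\right) \left(-10 - 84\right)} = \frac{1}{\left(-4 + 12\right) \left(-4\right) \left(-94\right)} = \frac{1}{8 \left(-4\right) \left(-94\right)} = \frac{1}{\left(-32\right) \left(-94\right)} = \frac{1}{3008}$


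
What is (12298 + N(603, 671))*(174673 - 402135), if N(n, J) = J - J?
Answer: -2797327676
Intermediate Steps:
N(n, J) = 0
(12298 + N(603, 671))*(174673 - 402135) = (12298 + 0)*(174673 - 402135) = 12298*(-227462) = -2797327676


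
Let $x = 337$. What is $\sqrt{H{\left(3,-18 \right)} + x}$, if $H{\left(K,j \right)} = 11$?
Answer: $2 \sqrt{87} \approx 18.655$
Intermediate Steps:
$\sqrt{H{\left(3,-18 \right)} + x} = \sqrt{11 + 337} = \sqrt{348} = 2 \sqrt{87}$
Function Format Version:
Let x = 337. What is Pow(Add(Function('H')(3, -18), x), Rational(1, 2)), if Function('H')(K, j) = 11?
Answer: Mul(2, Pow(87, Rational(1, 2))) ≈ 18.655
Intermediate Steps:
Pow(Add(Function('H')(3, -18), x), Rational(1, 2)) = Pow(Add(11, 337), Rational(1, 2)) = Pow(348, Rational(1, 2)) = Mul(2, Pow(87, Rational(1, 2)))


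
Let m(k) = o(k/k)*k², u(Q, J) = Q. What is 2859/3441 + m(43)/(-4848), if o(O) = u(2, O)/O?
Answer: 189269/2780328 ≈ 0.068074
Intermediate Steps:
o(O) = 2/O
m(k) = 2*k² (m(k) = (2/((k/k)))*k² = (2/1)*k² = (2*1)*k² = 2*k²)
2859/3441 + m(43)/(-4848) = 2859/3441 + (2*43²)/(-4848) = 2859*(1/3441) + (2*1849)*(-1/4848) = 953/1147 + 3698*(-1/4848) = 953/1147 - 1849/2424 = 189269/2780328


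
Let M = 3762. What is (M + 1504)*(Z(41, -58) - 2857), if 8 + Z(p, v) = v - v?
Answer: -15087090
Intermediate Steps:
Z(p, v) = -8 (Z(p, v) = -8 + (v - v) = -8 + 0 = -8)
(M + 1504)*(Z(41, -58) - 2857) = (3762 + 1504)*(-8 - 2857) = 5266*(-2865) = -15087090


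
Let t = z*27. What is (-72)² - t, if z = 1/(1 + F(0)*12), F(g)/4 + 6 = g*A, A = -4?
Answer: 1487835/287 ≈ 5184.1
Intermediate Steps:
F(g) = -24 - 16*g (F(g) = -24 + 4*(g*(-4)) = -24 + 4*(-4*g) = -24 - 16*g)
z = -1/287 (z = 1/(1 + (-24 - 16*0)*12) = 1/(1 + (-24 + 0)*12) = 1/(1 - 24*12) = 1/(1 - 288) = 1/(-287) = -1/287 ≈ -0.0034843)
t = -27/287 (t = -1/287*27 = -27/287 ≈ -0.094077)
(-72)² - t = (-72)² - 1*(-27/287) = 5184 + 27/287 = 1487835/287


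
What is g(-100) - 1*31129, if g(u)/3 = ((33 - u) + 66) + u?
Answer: -30832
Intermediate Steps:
g(u) = 297 (g(u) = 3*(((33 - u) + 66) + u) = 3*((99 - u) + u) = 3*99 = 297)
g(-100) - 1*31129 = 297 - 1*31129 = 297 - 31129 = -30832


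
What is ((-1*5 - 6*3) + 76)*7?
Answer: 371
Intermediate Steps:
((-1*5 - 6*3) + 76)*7 = ((-5 - 18) + 76)*7 = (-23 + 76)*7 = 53*7 = 371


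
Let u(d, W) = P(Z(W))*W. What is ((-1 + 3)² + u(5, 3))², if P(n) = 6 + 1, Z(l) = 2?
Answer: 625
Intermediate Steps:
P(n) = 7
u(d, W) = 7*W
((-1 + 3)² + u(5, 3))² = ((-1 + 3)² + 7*3)² = (2² + 21)² = (4 + 21)² = 25² = 625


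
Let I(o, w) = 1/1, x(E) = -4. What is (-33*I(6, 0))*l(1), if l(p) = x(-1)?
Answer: 132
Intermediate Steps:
I(o, w) = 1
l(p) = -4
(-33*I(6, 0))*l(1) = -33*1*(-4) = -33*(-4) = 132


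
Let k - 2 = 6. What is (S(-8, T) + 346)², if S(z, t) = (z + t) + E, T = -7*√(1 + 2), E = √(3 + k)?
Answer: (338 + √11 - 7*√3)² ≈ 1.0837e+5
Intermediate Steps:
k = 8 (k = 2 + 6 = 8)
E = √11 (E = √(3 + 8) = √11 ≈ 3.3166)
T = -7*√3 ≈ -12.124
S(z, t) = t + z + √11 (S(z, t) = (z + t) + √11 = (t + z) + √11 = t + z + √11)
(S(-8, T) + 346)² = ((-7*√3 - 8 + √11) + 346)² = ((-8 + √11 - 7*√3) + 346)² = (338 + √11 - 7*√3)²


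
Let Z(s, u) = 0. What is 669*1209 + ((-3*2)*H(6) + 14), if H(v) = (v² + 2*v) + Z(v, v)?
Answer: 808547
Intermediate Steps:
H(v) = v² + 2*v (H(v) = (v² + 2*v) + 0 = v² + 2*v)
669*1209 + ((-3*2)*H(6) + 14) = 669*1209 + ((-3*2)*(6*(2 + 6)) + 14) = 808821 + (-36*8 + 14) = 808821 + (-6*48 + 14) = 808821 + (-288 + 14) = 808821 - 274 = 808547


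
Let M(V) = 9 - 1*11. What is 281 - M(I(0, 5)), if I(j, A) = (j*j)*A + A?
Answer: 283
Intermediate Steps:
I(j, A) = A + A*j² (I(j, A) = j²*A + A = A*j² + A = A + A*j²)
M(V) = -2 (M(V) = 9 - 11 = -2)
281 - M(I(0, 5)) = 281 - 1*(-2) = 281 + 2 = 283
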